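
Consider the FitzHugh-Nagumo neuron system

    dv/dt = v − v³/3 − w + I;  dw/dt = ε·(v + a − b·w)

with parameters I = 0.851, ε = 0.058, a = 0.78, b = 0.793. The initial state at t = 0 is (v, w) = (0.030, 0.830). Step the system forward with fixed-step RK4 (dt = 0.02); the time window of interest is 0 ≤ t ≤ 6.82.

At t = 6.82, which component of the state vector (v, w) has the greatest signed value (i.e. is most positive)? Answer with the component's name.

t=0.000: state=(0.030, 0.830)
step 1 (dt=0.02): k1=(0.051, 0.009), k2=(0.051, 0.009), k3=(0.051, 0.009), k4=(0.052, 0.009); state += dt/6·(k1+2k2+2k3+k4)
t=0.020: state=(0.031, 0.830)
t=0.040: state=(0.032, 0.830)
t=0.060: state=(0.033, 0.831)
continuing one RK4 step at a time; state shown every 25 steps (Δt=0.5):
t=0.500: state=(0.062, 0.835)
t=1.000: state=(0.110, 0.841)
t=1.500: state=(0.186, 0.848)
t=2.000: state=(0.303, 0.858)
t=2.500: state=(0.479, 0.872)
t=3.000: state=(0.725, 0.892)
t=3.500: state=(1.020, 0.919)
t=4.000: state=(1.294, 0.953)
t=4.500: state=(1.476, 0.994)
t=5.000: state=(1.564, 1.038)
t=5.500: state=(1.591, 1.082)
t=6.000: state=(1.589, 1.125)
t=6.500: state=(1.573, 1.167)
t=6.820: state=(1.559, 1.193)
compare at T: v=1.559, w=1.193

largest component: v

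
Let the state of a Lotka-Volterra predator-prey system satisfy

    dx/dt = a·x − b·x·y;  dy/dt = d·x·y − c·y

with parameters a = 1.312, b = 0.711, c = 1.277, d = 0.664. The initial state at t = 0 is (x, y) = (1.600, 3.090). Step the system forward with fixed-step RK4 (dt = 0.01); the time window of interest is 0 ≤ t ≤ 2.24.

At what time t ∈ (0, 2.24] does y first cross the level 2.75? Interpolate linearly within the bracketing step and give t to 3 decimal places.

t = 0.335

t=0.000: state=(1.600, 3.090)
step 1 (dt=0.01): k1=(-1.416, -0.663), k2=(-1.406, -0.677), k3=(-1.406, -0.677), k4=(-1.396, -0.690); state += dt/6·(k1+2k2+2k3+k4)
t=0.010: state=(1.586, 3.083)
t=0.020: state=(1.572, 3.076)
t=0.030: state=(1.558, 3.069)
continuing one RK4 step at a time; state shown every 10 steps (Δt=0.1):
t=0.100: state=(1.468, 3.011)
t=0.200: state=(1.356, 2.910)
t=0.300: state=(1.263, 2.794)
t=0.330: state=(1.238, 2.756)
next step: t=0.340: state=(1.230, 2.744) — y has crossed 2.75
linear interpolation between t=0.330 (2.75646) and t=0.340 (2.74387) → t≈0.335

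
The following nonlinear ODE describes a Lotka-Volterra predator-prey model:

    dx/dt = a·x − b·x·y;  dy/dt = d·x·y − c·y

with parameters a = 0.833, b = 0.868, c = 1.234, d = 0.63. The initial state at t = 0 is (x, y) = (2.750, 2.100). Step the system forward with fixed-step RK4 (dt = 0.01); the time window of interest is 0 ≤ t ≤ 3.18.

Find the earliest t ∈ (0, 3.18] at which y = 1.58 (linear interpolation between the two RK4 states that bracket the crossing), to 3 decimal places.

t = 1.181

t=0.000: state=(2.750, 2.100)
step 1 (dt=0.01): k1=(-2.722, 1.047), k2=(-2.721, 1.031), k3=(-2.721, 1.031), k4=(-2.719, 1.016); state += dt/6·(k1+2k2+2k3+k4)
t=0.010: state=(2.723, 2.110)
t=0.020: state=(2.696, 2.120)
t=0.030: state=(2.668, 2.130)
continuing one RK4 step at a time; state shown every 20 steps (Δt=0.2):
t=0.200: state=(2.224, 2.243)
t=0.400: state=(1.775, 2.253)
t=0.600: state=(1.429, 2.151)
t=0.800: state=(1.178, 1.979)
t=1.000: state=(1.005, 1.773)
t=1.180: state=(0.898, 1.581)
next step: t=1.190: state=(0.894, 1.570) — y has crossed 1.58
linear interpolation between t=1.180 (1.58091) and t=1.190 (1.57036) → t≈1.181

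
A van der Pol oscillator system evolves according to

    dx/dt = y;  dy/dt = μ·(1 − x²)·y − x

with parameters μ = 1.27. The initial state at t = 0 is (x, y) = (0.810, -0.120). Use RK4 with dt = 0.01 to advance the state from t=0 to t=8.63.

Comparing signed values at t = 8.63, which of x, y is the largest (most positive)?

t=0.000: state=(0.810, -0.120)
step 1 (dt=0.01): k1=(-0.120, -0.862), k2=(-0.124, -0.864), k3=(-0.124, -0.864), k4=(-0.129, -0.865); state += dt/6·(k1+2k2+2k3+k4)
t=0.010: state=(0.809, -0.129)
t=0.020: state=(0.807, -0.137)
t=0.030: state=(0.806, -0.146)
continuing one RK4 step at a time; state shown every 50 steps (Δt=0.5):
t=0.500: state=(0.635, -0.597)
t=1.000: state=(0.178, -1.289)
t=1.500: state=(-0.697, -2.144)
t=2.000: state=(-1.609, -1.082)
t=2.500: state=(-1.776, 0.186)
t=3.000: state=(-1.573, 0.565)
t=3.500: state=(-1.225, 0.843)
t=4.000: state=(-0.689, 1.373)
t=4.500: state=(0.267, 2.572)
t=5.000: state=(1.620, 2.016)
t=5.500: state=(2.007, -0.064)
t=6.000: state=(1.845, -0.478)
t=6.500: state=(1.563, -0.649)
t=7.000: state=(1.181, -0.907)
t=7.500: state=(0.603, -1.495)
t=8.000: state=(-0.441, -2.759)
t=8.500: state=(-1.745, -1.630)
t=8.630: state=(-1.909, -0.906)
compare at T: x=-1.909, y=-0.906

largest component: y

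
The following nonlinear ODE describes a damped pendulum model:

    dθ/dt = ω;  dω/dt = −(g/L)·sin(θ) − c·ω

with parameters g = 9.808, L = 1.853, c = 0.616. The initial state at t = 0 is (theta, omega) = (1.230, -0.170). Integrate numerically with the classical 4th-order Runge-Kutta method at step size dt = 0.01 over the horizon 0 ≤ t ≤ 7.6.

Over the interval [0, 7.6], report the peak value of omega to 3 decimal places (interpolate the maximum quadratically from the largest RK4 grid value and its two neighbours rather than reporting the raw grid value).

max omega = 1.406

t=0.000: state=(1.230, -0.170)
step 1 (dt=0.01): k1=(-0.170, -4.884), k2=(-0.194, -4.867), k3=(-0.194, -4.867), k4=(-0.219, -4.850); state += dt/6·(k1+2k2+2k3+k4)
t=0.010: state=(1.228, -0.219)
t=0.020: state=(1.226, -0.267)
t=0.030: state=(1.223, -0.315)
continuing one RK4 step at a time; state shown every 25 steps (Δt=0.25):
t=0.250: state=(1.045, -1.267)
t=0.500: state=(0.627, -1.997)
t=0.750: state=(0.096, -2.136)
t=1.000: state=(-0.387, -1.635)
t=1.250: state=(-0.690, -0.752)
t=1.500: state=(-0.759, 0.187)
t=1.750: state=(-0.611, 0.948)
t=2.000: state=(-0.314, 1.363)
t=2.250: state=(0.033, 1.333)
t=2.500: state=(0.320, 0.913)
t=2.750: state=(0.473, 0.293)
t=3.000: state=(0.468, -0.318)
t=3.250: state=(0.328, -0.756)
t=3.500: state=(0.113, -0.917)
t=3.750: state=(-0.105, -0.784)
t=4.000: state=(-0.261, -0.437)
t=4.250: state=(-0.318, -0.014)
t=4.500: state=(-0.273, 0.353)
t=4.750: state=(-0.154, 0.566)
t=5.000: state=(-0.007, 0.581)
t=5.250: state=(0.122, 0.422)
t=5.500: state=(0.196, 0.160)
t=5.750: state=(0.201, -0.112)
t=6.000: state=(0.146, -0.312)
t=6.250: state=(0.055, -0.391)
t=6.500: state=(-0.039, -0.343)
t=6.750: state=(-0.108, -0.199)
t=7.000: state=(-0.135, -0.017)
t=7.250: state=(-0.118, 0.144)
t=7.500: state=(-0.069, 0.240)
t=7.600: state=(-0.044, 0.254)
largest grid value and its neighbours: omega(2.100)=1.40564, omega(2.110)=1.40580, omega(2.120)=1.40523
parabola through these three points peaks at t≈2.107 with omega≈1.40583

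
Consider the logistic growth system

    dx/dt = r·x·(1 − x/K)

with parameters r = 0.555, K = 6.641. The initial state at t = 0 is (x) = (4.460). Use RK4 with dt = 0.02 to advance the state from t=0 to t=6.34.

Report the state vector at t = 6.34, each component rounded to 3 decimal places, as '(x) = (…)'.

t=0.000: state=(4.460)
step 1 (dt=0.02): k1=(0.813), k2=(0.811), k3=(0.811), k4=(0.810); state += dt/6·(k1+2k2+2k3+k4)
t=0.020: state=(4.476)
t=0.040: state=(4.492)
t=0.060: state=(4.508)
continuing one RK4 step at a time; state shown every 25 steps (Δt=0.5):
t=0.500: state=(4.846)
t=1.000: state=(5.185)
t=1.500: state=(5.476)
t=2.000: state=(5.719)
t=2.500: state=(5.918)
t=3.000: state=(6.079)
t=3.500: state=(6.206)
t=4.000: state=(6.306)
t=4.500: state=(6.384)
t=5.000: state=(6.445)
t=5.500: state=(6.491)
t=6.000: state=(6.527)
t=6.340: state=(6.546)

(x) = (6.546)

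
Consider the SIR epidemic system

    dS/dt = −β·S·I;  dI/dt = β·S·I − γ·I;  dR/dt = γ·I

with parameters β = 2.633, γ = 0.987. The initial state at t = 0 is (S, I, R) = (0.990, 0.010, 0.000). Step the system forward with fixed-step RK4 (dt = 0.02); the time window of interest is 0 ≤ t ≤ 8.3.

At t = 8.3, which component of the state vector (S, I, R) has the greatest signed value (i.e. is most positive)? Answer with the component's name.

t=0.000: state=(0.990, 0.010, 0.000)
step 1 (dt=0.02): k1=(-0.026, 0.016, 0.010), k2=(-0.026, 0.016, 0.010), k3=(-0.026, 0.016, 0.010), k4=(-0.027, 0.017, 0.010); state += dt/6·(k1+2k2+2k3+k4)
t=0.020: state=(0.989, 0.010, 0.000)
t=0.040: state=(0.989, 0.011, 0.000)
t=0.060: state=(0.988, 0.011, 0.001)
continuing one RK4 step at a time; state shown every 25 steps (Δt=0.5):
t=0.500: state=(0.970, 0.022, 0.008)
t=1.000: state=(0.928, 0.047, 0.024)
t=1.500: state=(0.848, 0.094, 0.058)
t=2.000: state=(0.718, 0.162, 0.120)
t=2.500: state=(0.554, 0.228, 0.217)
t=3.000: state=(0.400, 0.260, 0.340)
t=3.500: state=(0.285, 0.248, 0.467)
t=4.000: state=(0.211, 0.209, 0.580)
t=4.500: state=(0.165, 0.163, 0.672)
t=5.000: state=(0.137, 0.121, 0.742)
t=5.500: state=(0.119, 0.088, 0.793)
t=6.000: state=(0.108, 0.062, 0.830)
t=6.500: state=(0.101, 0.043, 0.856)
t=7.000: state=(0.096, 0.030, 0.873)
t=7.500: state=(0.093, 0.021, 0.886)
t=8.000: state=(0.091, 0.014, 0.895)
t=8.300: state=(0.090, 0.011, 0.898)
compare at T: S=0.090, I=0.011, R=0.898

largest component: R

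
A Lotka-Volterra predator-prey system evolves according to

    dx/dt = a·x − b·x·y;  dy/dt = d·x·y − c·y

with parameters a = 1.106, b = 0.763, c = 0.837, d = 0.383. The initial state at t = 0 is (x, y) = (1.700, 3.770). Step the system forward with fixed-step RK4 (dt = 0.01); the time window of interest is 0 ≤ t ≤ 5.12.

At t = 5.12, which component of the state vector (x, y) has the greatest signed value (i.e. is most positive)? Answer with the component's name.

t=0.000: state=(1.700, 3.770)
step 1 (dt=0.01): k1=(-3.010, -0.701), k2=(-2.979, -0.722), k3=(-2.979, -0.722), k4=(-2.948, -0.742); state += dt/6·(k1+2k2+2k3+k4)
t=0.010: state=(1.670, 3.763)
t=0.020: state=(1.641, 3.755)
t=0.030: state=(1.612, 3.747)
continuing one RK4 step at a time; state shown every 20 steps (Δt=0.2):
t=0.200: state=(1.210, 3.560)
t=0.400: state=(0.897, 3.261)
t=0.600: state=(0.697, 2.931)
t=0.800: state=(0.571, 2.601)
t=1.000: state=(0.490, 2.291)
t=1.200: state=(0.441, 2.008)
t=1.400: state=(0.413, 1.755)
t=1.600: state=(0.401, 1.531)
t=1.800: state=(0.402, 1.335)
t=2.000: state=(0.415, 1.165)
t=2.200: state=(0.438, 1.018)
t=2.400: state=(0.472, 0.892)
t=2.600: state=(0.519, 0.784)
t=2.800: state=(0.578, 0.691)
t=3.000: state=(0.653, 0.613)
t=3.200: state=(0.746, 0.547)
t=3.400: state=(0.860, 0.492)
t=3.600: state=(0.999, 0.447)
t=3.800: state=(1.168, 0.410)
t=4.000: state=(1.371, 0.382)
t=4.200: state=(1.616, 0.363)
t=4.400: state=(1.910, 0.351)
t=4.600: state=(2.259, 0.348)
t=4.800: state=(2.671, 0.356)
t=5.000: state=(3.153, 0.376)
t=5.120: state=(3.475, 0.396)
compare at T: x=3.475, y=0.396

largest component: x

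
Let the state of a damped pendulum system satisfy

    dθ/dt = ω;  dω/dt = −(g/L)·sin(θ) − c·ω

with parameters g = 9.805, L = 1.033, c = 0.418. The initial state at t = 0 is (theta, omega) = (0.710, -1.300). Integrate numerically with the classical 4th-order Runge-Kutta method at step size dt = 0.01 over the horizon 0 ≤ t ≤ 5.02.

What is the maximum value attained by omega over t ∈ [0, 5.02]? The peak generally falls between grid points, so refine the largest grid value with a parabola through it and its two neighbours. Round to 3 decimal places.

t=0.000: state=(0.710, -1.300)
step 1 (dt=0.01): k1=(-1.300, -5.644), k2=(-1.328, -5.585), k3=(-1.328, -5.584), k4=(-1.356, -5.524); state += dt/6·(k1+2k2+2k3+k4)
t=0.010: state=(0.697, -1.356)
t=0.020: state=(0.683, -1.410)
t=0.030: state=(0.669, -1.464)
continuing one RK4 step at a time; state shown every 20 steps (Δt=0.2):
t=0.200: state=(0.356, -2.134)
t=0.400: state=(-0.091, -2.197)
t=0.600: state=(-0.471, -1.493)
t=0.800: state=(-0.661, -0.368)
t=1.000: state=(-0.617, 0.775)
t=1.200: state=(-0.372, 1.594)
t=1.400: state=(-0.019, 1.821)
t=1.600: state=(0.312, 1.394)
t=1.800: state=(0.509, 0.531)
t=2.000: state=(0.518, -0.432)
t=2.200: state=(0.351, -1.181)
t=2.400: state=(0.076, -1.476)
t=2.600: state=(-0.203, -1.231)
t=2.800: state=(-0.389, -0.580)
t=3.000: state=(-0.426, 0.211)
t=3.200: state=(-0.314, 0.869)
t=3.400: state=(-0.102, 1.181)
t=3.600: state=(0.129, 1.055)
t=3.800: state=(0.296, 0.570)
t=4.000: state=(0.347, -0.070)
t=4.200: state=(0.273, -0.635)
t=4.400: state=(0.110, -0.938)
t=4.600: state=(-0.078, -0.888)
t=4.800: state=(-0.224, -0.530)
t=5.000: state=(-0.280, -0.018)
t=5.020: state=(-0.280, 0.034)
largest grid value and its neighbours: omega(1.360)=1.83077, omega(1.370)=1.83103, omega(1.380)=1.82955
parabola through these three points peaks at t≈1.366 with omega≈1.83113

max omega = 1.831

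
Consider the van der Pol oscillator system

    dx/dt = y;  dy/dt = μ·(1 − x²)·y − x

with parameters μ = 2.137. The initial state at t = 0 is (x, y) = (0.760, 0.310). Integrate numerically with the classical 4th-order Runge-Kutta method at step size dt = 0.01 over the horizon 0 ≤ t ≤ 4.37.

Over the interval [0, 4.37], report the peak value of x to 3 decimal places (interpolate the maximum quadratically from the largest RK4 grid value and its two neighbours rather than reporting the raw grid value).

max x = 0.837

t=0.000: state=(0.760, 0.310)
step 1 (dt=0.01): k1=(0.310, -0.480), k2=(0.308, -0.485), k3=(0.308, -0.485), k4=(0.305, -0.491); state += dt/6·(k1+2k2+2k3+k4)
t=0.010: state=(0.763, 0.305)
t=0.020: state=(0.766, 0.300)
t=0.030: state=(0.769, 0.295)
continuing one RK4 step at a time; state shown every 20 steps (Δt=0.2):
t=0.200: state=(0.811, 0.194)
t=0.400: state=(0.836, 0.046)
t=0.600: state=(0.828, -0.126)
t=0.800: state=(0.784, -0.321)
t=1.000: state=(0.697, -0.553)
t=1.200: state=(0.557, -0.860)
t=1.400: state=(0.343, -1.315)
t=1.600: state=(0.014, -2.028)
t=1.800: state=(-0.485, -2.969)
t=2.000: state=(-1.131, -3.240)
t=2.200: state=(-1.660, -1.858)
t=2.400: state=(-1.881, -0.492)
t=2.600: state=(-1.913, 0.069)
t=2.800: state=(-1.878, 0.252)
t=3.000: state=(-1.819, 0.321)
t=3.200: state=(-1.751, 0.359)
t=3.400: state=(-1.676, 0.391)
t=3.600: state=(-1.594, 0.426)
t=3.800: state=(-1.505, 0.469)
t=4.000: state=(-1.406, 0.523)
t=4.200: state=(-1.294, 0.597)
t=4.370: state=(-1.186, 0.683)
largest grid value and its neighbours: x(0.450)=0.83681, x(0.460)=0.83682, x(0.470)=0.83675
parabola through these three points peaks at t≈0.456 with x≈0.83683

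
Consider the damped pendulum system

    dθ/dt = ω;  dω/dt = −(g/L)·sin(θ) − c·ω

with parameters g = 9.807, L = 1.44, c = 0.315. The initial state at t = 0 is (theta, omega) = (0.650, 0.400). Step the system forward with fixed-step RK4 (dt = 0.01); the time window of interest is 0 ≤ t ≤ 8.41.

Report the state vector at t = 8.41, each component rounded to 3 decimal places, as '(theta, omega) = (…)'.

(theta, omega) = (-0.147, -0.242)

t=0.000: state=(0.650, 0.400)
step 1 (dt=0.01): k1=(0.400, -4.248), k2=(0.379, -4.252), k3=(0.379, -4.251), k4=(0.357, -4.255); state += dt/6·(k1+2k2+2k3+k4)
t=0.010: state=(0.654, 0.357)
t=0.020: state=(0.657, 0.315)
t=0.030: state=(0.660, 0.272)
continuing one RK4 step at a time; state shown every 50 steps (Δt=0.5):
t=0.500: state=(0.360, -1.368)
t=1.000: state=(-0.360, -1.103)
t=1.500: state=(-0.498, 0.573)
t=2.000: state=(0.041, 1.262)
t=2.500: state=(0.447, 0.164)
t=3.000: state=(0.198, -0.991)
t=3.500: state=(-0.280, -0.652)
t=4.000: state=(-0.312, 0.510)
t=4.500: state=(0.080, 0.822)
t=5.000: state=(0.306, -0.023)
t=5.500: state=(0.086, -0.714)
t=6.000: state=(-0.219, -0.338)
t=6.500: state=(-0.183, 0.440)
t=7.000: state=(0.096, 0.510)
t=7.500: state=(0.204, -0.123)
t=8.000: state=(0.019, -0.497)
t=8.410: state=(-0.147, -0.242)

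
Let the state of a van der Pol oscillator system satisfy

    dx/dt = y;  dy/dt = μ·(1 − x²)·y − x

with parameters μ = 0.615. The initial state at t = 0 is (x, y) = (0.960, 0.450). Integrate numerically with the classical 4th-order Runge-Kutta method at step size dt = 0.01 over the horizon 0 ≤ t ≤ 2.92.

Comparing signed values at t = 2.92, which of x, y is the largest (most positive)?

largest component: y

t=0.000: state=(0.960, 0.450)
step 1 (dt=0.01): k1=(0.450, -0.938), k2=(0.445, -0.942), k3=(0.445, -0.942), k4=(0.441, -0.946); state += dt/6·(k1+2k2+2k3+k4)
t=0.010: state=(0.964, 0.441)
t=0.020: state=(0.969, 0.431)
t=0.030: state=(0.973, 0.422)
continuing one RK4 step at a time; state shown every 10 steps (Δt=0.1):
t=0.100: state=(1.000, 0.353)
t=0.200: state=(1.030, 0.251)
t=0.300: state=(1.050, 0.146)
t=0.400: state=(1.059, 0.039)
t=0.500: state=(1.058, -0.067)
t=0.600: state=(1.046, -0.171)
t=0.700: state=(1.024, -0.274)
t=0.800: state=(0.992, -0.374)
t=0.900: state=(0.949, -0.473)
t=1.000: state=(0.897, -0.570)
t=1.100: state=(0.835, -0.666)
t=1.200: state=(0.764, -0.762)
t=1.300: state=(0.683, -0.858)
t=1.400: state=(0.592, -0.955)
t=1.500: state=(0.492, -1.053)
t=1.600: state=(0.382, -1.151)
t=1.700: state=(0.262, -1.250)
t=1.800: state=(0.132, -1.346)
t=1.900: state=(-0.008, -1.438)
t=2.000: state=(-0.156, -1.520)
t=2.100: state=(-0.311, -1.587)
t=2.200: state=(-0.472, -1.631)
t=2.300: state=(-0.636, -1.646)
t=2.400: state=(-0.800, -1.622)
t=2.500: state=(-0.959, -1.556)
t=2.600: state=(-1.110, -1.446)
t=2.700: state=(-1.247, -1.295)
t=2.800: state=(-1.368, -1.112)
t=2.900: state=(-1.469, -0.907)
t=2.920: state=(-1.486, -0.864)
compare at T: x=-1.486, y=-0.864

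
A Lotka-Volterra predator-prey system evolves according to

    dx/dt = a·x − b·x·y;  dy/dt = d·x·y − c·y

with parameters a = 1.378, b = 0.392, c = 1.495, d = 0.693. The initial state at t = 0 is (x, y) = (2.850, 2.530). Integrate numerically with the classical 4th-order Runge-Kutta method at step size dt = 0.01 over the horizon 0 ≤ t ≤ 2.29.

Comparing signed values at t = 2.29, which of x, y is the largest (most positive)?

t=0.000: state=(2.850, 2.530)
step 1 (dt=0.01): k1=(1.101, 1.215), k2=(1.096, 1.227), k3=(1.096, 1.227), k4=(1.091, 1.240); state += dt/6·(k1+2k2+2k3+k4)
t=0.010: state=(2.861, 2.542)
t=0.020: state=(2.872, 2.555)
t=0.030: state=(2.883, 2.568)
continuing one RK4 step at a time; state shown every 10 steps (Δt=0.1):
t=0.100: state=(2.955, 2.664)
t=0.200: state=(3.046, 2.825)
t=0.300: state=(3.118, 3.012)
t=0.400: state=(3.167, 3.225)
t=0.500: state=(3.189, 3.462)
t=0.600: state=(3.179, 3.718)
t=0.700: state=(3.138, 3.986)
t=0.800: state=(3.064, 4.256)
t=0.900: state=(2.961, 4.517)
t=1.000: state=(2.834, 4.755)
t=1.100: state=(2.688, 4.959)
t=1.200: state=(2.532, 5.117)
t=1.300: state=(2.372, 5.223)
t=1.400: state=(2.216, 5.272)
t=1.500: state=(2.069, 5.267)
t=1.600: state=(1.933, 5.209)
t=1.700: state=(1.812, 5.107)
t=1.800: state=(1.707, 4.968)
t=1.900: state=(1.618, 4.800)
t=2.000: state=(1.544, 4.612)
t=2.100: state=(1.485, 4.411)
t=2.200: state=(1.439, 4.203)
t=2.290: state=(1.410, 4.015)
compare at T: x=1.410, y=4.015

largest component: y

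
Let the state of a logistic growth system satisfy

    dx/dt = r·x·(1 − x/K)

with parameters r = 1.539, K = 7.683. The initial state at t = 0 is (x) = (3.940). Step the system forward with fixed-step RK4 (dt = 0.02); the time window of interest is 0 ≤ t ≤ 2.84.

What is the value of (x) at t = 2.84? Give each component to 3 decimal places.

t=0.000: state=(3.940)
step 1 (dt=0.02): k1=(2.954), k2=(2.953), k3=(2.953), k4=(2.951); state += dt/6·(k1+2k2+2k3+k4)
t=0.020: state=(3.999)
t=0.040: state=(4.058)
t=0.060: state=(4.117)
continuing one RK4 step at a time; state shown every 5 steps (Δt=0.1):
t=0.100: state=(4.234)
t=0.200: state=(4.524)
t=0.300: state=(4.806)
t=0.400: state=(5.077)
t=0.500: state=(5.335)
t=0.600: state=(5.578)
t=0.700: state=(5.805)
t=0.800: state=(6.015)
t=0.900: state=(6.207)
t=1.000: state=(6.382)
t=1.100: state=(6.540)
t=1.200: state=(6.682)
t=1.300: state=(6.808)
t=1.400: state=(6.921)
t=1.500: state=(7.020)
t=1.600: state=(7.108)
t=1.700: state=(7.184)
t=1.800: state=(7.251)
t=1.900: state=(7.310)
t=2.000: state=(7.361)
t=2.100: state=(7.405)
t=2.200: state=(7.444)
t=2.300: state=(7.477)
t=2.400: state=(7.506)
t=2.500: state=(7.530)
t=2.600: state=(7.552)
t=2.700: state=(7.570)
t=2.800: state=(7.586)
t=2.840: state=(7.592)

(x) = (7.592)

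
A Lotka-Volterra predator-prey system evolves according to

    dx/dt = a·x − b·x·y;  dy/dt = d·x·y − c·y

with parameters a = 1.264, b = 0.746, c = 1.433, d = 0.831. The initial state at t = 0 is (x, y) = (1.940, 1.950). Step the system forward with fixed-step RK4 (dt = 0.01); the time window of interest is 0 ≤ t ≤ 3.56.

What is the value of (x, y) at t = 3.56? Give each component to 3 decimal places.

(x, y) = (1.962, 1.481)

t=0.000: state=(1.940, 1.950)
step 1 (dt=0.01): k1=(-0.370, 0.349), k2=(-0.372, 0.347), k3=(-0.372, 0.347), k4=(-0.374, 0.344); state += dt/6·(k1+2k2+2k3+k4)
t=0.010: state=(1.936, 1.953)
t=0.020: state=(1.933, 1.957)
t=0.030: state=(1.929, 1.960)
continuing one RK4 step at a time; state shown every 20 steps (Δt=0.2):
t=0.200: state=(1.859, 2.008)
t=0.400: state=(1.769, 2.038)
t=0.600: state=(1.680, 2.038)
t=0.800: state=(1.599, 2.009)
t=1.000: state=(1.531, 1.956)
t=1.200: state=(1.480, 1.886)
t=1.400: state=(1.447, 1.806)
t=1.600: state=(1.432, 1.722)
t=1.800: state=(1.435, 1.640)
t=2.000: state=(1.455, 1.565)
t=2.200: state=(1.491, 1.501)
t=2.400: state=(1.541, 1.449)
t=2.600: state=(1.603, 1.413)
t=2.800: state=(1.674, 1.393)
t=3.000: state=(1.752, 1.390)
t=3.200: state=(1.832, 1.406)
t=3.400: state=(1.908, 1.440)
t=3.560: state=(1.962, 1.481)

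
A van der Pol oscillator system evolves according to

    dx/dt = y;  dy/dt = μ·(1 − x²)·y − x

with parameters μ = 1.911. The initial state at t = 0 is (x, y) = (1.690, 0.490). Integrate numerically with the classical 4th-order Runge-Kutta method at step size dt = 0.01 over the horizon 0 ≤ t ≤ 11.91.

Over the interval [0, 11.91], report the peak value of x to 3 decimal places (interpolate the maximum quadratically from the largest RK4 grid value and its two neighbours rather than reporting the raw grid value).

max x = 2.019

t=0.000: state=(1.690, 0.490)
step 1 (dt=0.01): k1=(0.490, -3.428), k2=(0.473, -3.377), k3=(0.473, -3.378), k4=(0.456, -3.327); state += dt/6·(k1+2k2+2k3+k4)
t=0.010: state=(1.695, 0.456)
t=0.020: state=(1.699, 0.423)
t=0.030: state=(1.703, 0.392)
continuing one RK4 step at a time; state shown every 50 steps (Δt=0.5):
t=0.500: state=(1.675, -0.316)
t=1.000: state=(1.464, -0.512)
t=1.500: state=(1.156, -0.746)
t=2.000: state=(0.659, -1.360)
t=2.500: state=(-0.439, -3.319)
t=3.000: state=(-1.901, -1.153)
t=3.500: state=(-1.980, 0.262)
t=4.000: state=(-1.813, 0.381)
t=4.500: state=(-1.602, 0.465)
t=5.000: state=(-1.337, 0.612)
t=5.500: state=(-0.959, 0.955)
t=6.000: state=(-0.263, 2.063)
t=6.500: state=(1.290, 3.432)
t=7.000: state=(2.019, 0.048)
t=7.500: state=(1.908, -0.338)
t=8.000: state=(1.719, -0.417)
t=8.500: state=(1.487, -0.522)
t=9.000: state=(1.180, -0.733)
t=9.500: state=(0.697, -1.305)
t=10.000: state=(-0.349, -3.188)
t=10.500: state=(-1.867, -1.374)
t=11.000: state=(-1.988, 0.246)
t=11.500: state=(-1.824, 0.377)
t=11.910: state=(-1.657, 0.442)
largest grid value and its neighbours: x(7.010)=2.01908, x(7.020)=2.01923, x(7.030)=2.01918
parabola through these three points peaks at t≈7.022 with x≈2.01924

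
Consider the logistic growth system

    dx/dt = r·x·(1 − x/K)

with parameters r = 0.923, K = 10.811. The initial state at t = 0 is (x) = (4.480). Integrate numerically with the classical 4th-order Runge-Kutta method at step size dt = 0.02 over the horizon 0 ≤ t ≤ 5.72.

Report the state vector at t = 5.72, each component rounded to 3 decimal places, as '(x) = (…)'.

(x) = (10.734)

t=0.000: state=(4.480)
step 1 (dt=0.02): k1=(2.422), k2=(2.425), k3=(2.425), k4=(2.429); state += dt/6·(k1+2k2+2k3+k4)
t=0.020: state=(4.529)
t=0.040: state=(4.577)
t=0.060: state=(4.626)
continuing one RK4 step at a time; state shown every 10 steps (Δt=0.2):
t=0.200: state=(4.971)
t=0.400: state=(5.469)
t=0.600: state=(5.966)
t=0.800: state=(6.453)
t=1.000: state=(6.924)
t=1.200: state=(7.370)
t=1.400: state=(7.788)
t=1.600: state=(8.173)
t=1.800: state=(8.524)
t=2.000: state=(8.839)
t=2.200: state=(9.119)
t=2.400: state=(9.366)
t=2.600: state=(9.582)
t=2.800: state=(9.769)
t=3.000: state=(9.931)
t=3.200: state=(10.069)
t=3.400: state=(10.187)
t=3.600: state=(10.287)
t=3.800: state=(10.372)
t=4.000: state=(10.443)
t=4.200: state=(10.503)
t=4.400: state=(10.554)
t=4.600: state=(10.596)
t=4.800: state=(10.632)
t=5.000: state=(10.662)
t=5.200: state=(10.687)
t=5.400: state=(10.707)
t=5.600: state=(10.725)
t=5.720: state=(10.734)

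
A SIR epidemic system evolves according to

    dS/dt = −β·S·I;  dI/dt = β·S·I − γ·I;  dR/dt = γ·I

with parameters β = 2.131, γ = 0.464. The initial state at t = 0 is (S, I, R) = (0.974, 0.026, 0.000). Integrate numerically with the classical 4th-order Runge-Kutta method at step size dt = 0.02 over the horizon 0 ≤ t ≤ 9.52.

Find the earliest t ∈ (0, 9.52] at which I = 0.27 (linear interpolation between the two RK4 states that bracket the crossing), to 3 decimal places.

t = 1.724

t=0.000: state=(0.974, 0.026, 0.000)
step 1 (dt=0.02): k1=(-0.054, 0.042, 0.012), k2=(-0.055, 0.043, 0.012), k3=(-0.055, 0.043, 0.012), k4=(-0.056, 0.043, 0.012); state += dt/6·(k1+2k2+2k3+k4)
t=0.020: state=(0.973, 0.027, 0.000)
t=0.040: state=(0.972, 0.028, 0.000)
t=0.060: state=(0.971, 0.029, 0.001)
continuing one RK4 step at a time; state shown every 25 steps (Δt=0.5):
t=0.500: state=(0.934, 0.057, 0.009)
t=1.000: state=(0.853, 0.118, 0.029)
t=1.500: state=(0.716, 0.217, 0.067)
t=1.720: state=(0.639, 0.269, 0.092)
next step: t=1.740: state=(0.632, 0.274, 0.094) — I has crossed 0.27
linear interpolation between t=1.720 (0.26907) and t=1.740 (0.27391) → t≈1.724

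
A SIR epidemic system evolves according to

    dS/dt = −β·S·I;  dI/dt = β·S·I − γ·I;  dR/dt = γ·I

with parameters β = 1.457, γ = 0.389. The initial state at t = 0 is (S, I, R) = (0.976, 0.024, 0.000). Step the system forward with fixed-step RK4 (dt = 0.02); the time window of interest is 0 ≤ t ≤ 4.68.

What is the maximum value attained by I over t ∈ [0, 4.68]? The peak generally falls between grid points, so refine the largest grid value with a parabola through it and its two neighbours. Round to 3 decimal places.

max I = 0.387

t=0.000: state=(0.976, 0.024, 0.000)
step 1 (dt=0.02): k1=(-0.034, 0.025, 0.009), k2=(-0.034, 0.025, 0.009), k3=(-0.034, 0.025, 0.009), k4=(-0.035, 0.025, 0.010); state += dt/6·(k1+2k2+2k3+k4)
t=0.020: state=(0.975, 0.025, 0.000)
t=0.040: state=(0.975, 0.025, 0.000)
t=0.060: state=(0.974, 0.026, 0.001)
continuing one RK4 step at a time; state shown every 10 steps (Δt=0.2):
t=0.200: state=(0.968, 0.029, 0.002)
t=0.400: state=(0.959, 0.036, 0.005)
t=0.600: state=(0.948, 0.044, 0.008)
t=0.800: state=(0.935, 0.054, 0.012)
t=1.000: state=(0.919, 0.065, 0.016)
t=1.200: state=(0.900, 0.078, 0.022)
t=1.400: state=(0.878, 0.094, 0.028)
t=1.600: state=(0.852, 0.112, 0.036)
t=1.800: state=(0.822, 0.132, 0.046)
t=2.000: state=(0.788, 0.155, 0.057)
t=2.200: state=(0.751, 0.179, 0.070)
t=2.400: state=(0.710, 0.205, 0.085)
t=2.600: state=(0.666, 0.232, 0.102)
t=2.800: state=(0.620, 0.259, 0.121)
t=3.000: state=(0.573, 0.285, 0.142)
t=3.200: state=(0.526, 0.309, 0.165)
t=3.400: state=(0.479, 0.331, 0.190)
t=3.600: state=(0.433, 0.350, 0.217)
t=3.800: state=(0.391, 0.365, 0.245)
t=4.000: state=(0.351, 0.376, 0.273)
t=4.200: state=(0.314, 0.383, 0.303)
t=4.400: state=(0.280, 0.387, 0.333)
t=4.600: state=(0.251, 0.386, 0.363)
t=4.680: state=(0.240, 0.385, 0.375)
largest grid value and its neighbours: I(4.460)=0.38690, I(4.480)=0.38693, I(4.500)=0.38692
parabola through these three points peaks at t≈4.487 with I≈0.38693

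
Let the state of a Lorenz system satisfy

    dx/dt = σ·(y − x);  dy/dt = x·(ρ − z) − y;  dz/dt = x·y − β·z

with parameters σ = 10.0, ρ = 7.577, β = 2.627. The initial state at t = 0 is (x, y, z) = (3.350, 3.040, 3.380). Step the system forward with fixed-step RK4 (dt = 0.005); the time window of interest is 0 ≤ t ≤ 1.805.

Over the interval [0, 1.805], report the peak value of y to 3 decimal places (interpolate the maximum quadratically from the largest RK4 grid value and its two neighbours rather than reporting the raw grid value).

max y = 5.818

t=0.000: state=(3.350, 3.040, 3.380)
step 1 (dt=0.005): k1=(-3.100, 11.020, 1.305), k2=(-2.747, 10.949, 1.365), k3=(-2.758, 10.952, 1.366), k4=(-2.415, 10.885, 1.428); state += dt/6·(k1+2k2+2k3+k4)
t=0.005: state=(3.336, 3.095, 3.387)
t=0.010: state=(3.326, 3.149, 3.394)
t=0.015: state=(3.318, 3.202, 3.402)
continuing one RK4 step at a time; state shown every 20 steps (Δt=0.1):
t=0.100: state=(3.536, 4.061, 3.665)
t=0.200: state=(4.216, 4.991, 4.374)
t=0.300: state=(4.976, 5.666, 5.552)
t=0.400: state=(5.489, 5.779, 6.953)
t=0.500: state=(5.502, 5.238, 8.048)
t=0.600: state=(5.021, 4.376, 8.420)
t=0.700: state=(4.326, 3.634, 8.104)
t=0.800: state=(3.716, 3.210, 7.422)
t=0.900: state=(3.336, 3.083, 6.668)
t=1.000: state=(3.201, 3.176, 6.017)
t=1.100: state=(3.271, 3.429, 5.561)
t=1.200: state=(3.500, 3.792, 5.350)
t=1.300: state=(3.836, 4.205, 5.408)
t=1.400: state=(4.213, 4.582, 5.724)
t=1.500: state=(4.542, 4.816, 6.225)
t=1.600: state=(4.733, 4.831, 6.770)
t=1.700: state=(4.731, 4.633, 7.187)
t=1.800: state=(4.555, 4.317, 7.356)
t=1.805: state=(4.543, 4.300, 7.357)
largest grid value and its neighbours: y(0.360)=5.81640, y(0.365)=5.81791, y(0.370)=5.81765
parabola through these three points peaks at t≈0.367 with y≈5.81802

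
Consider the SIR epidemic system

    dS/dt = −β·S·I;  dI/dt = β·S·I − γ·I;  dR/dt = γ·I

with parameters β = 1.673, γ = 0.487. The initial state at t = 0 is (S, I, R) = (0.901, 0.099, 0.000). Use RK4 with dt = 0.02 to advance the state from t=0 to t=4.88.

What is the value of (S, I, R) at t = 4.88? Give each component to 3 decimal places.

(S, I, R) = (0.085, 0.228, 0.687)

t=0.000: state=(0.901, 0.099, 0.000)
step 1 (dt=0.02): k1=(-0.149, 0.101, 0.048), k2=(-0.151, 0.102, 0.049), k3=(-0.151, 0.102, 0.049), k4=(-0.152, 0.103, 0.049); state += dt/6·(k1+2k2+2k3+k4)
t=0.020: state=(0.898, 0.101, 0.001)
t=0.040: state=(0.895, 0.103, 0.002)
t=0.060: state=(0.892, 0.105, 0.003)
continuing one RK4 step at a time; state shown every 10 steps (Δt=0.2):
t=0.200: state=(0.869, 0.121, 0.011)
t=0.400: state=(0.831, 0.146, 0.024)
t=0.600: state=(0.788, 0.173, 0.039)
t=0.800: state=(0.740, 0.203, 0.057)
t=1.000: state=(0.688, 0.234, 0.079)
t=1.200: state=(0.633, 0.264, 0.103)
t=1.400: state=(0.576, 0.294, 0.130)
t=1.600: state=(0.520, 0.320, 0.160)
t=1.800: state=(0.465, 0.342, 0.192)
t=2.000: state=(0.414, 0.360, 0.227)
t=2.200: state=(0.366, 0.372, 0.262)
t=2.400: state=(0.323, 0.378, 0.299)
t=2.600: state=(0.284, 0.380, 0.336)
t=2.800: state=(0.250, 0.377, 0.373)
t=3.000: state=(0.221, 0.370, 0.409)
t=3.200: state=(0.196, 0.360, 0.445)
t=3.400: state=(0.174, 0.347, 0.479)
t=3.600: state=(0.155, 0.333, 0.512)
t=3.800: state=(0.139, 0.317, 0.544)
t=4.000: state=(0.125, 0.301, 0.574)
t=4.200: state=(0.114, 0.284, 0.602)
t=4.400: state=(0.104, 0.267, 0.629)
t=4.600: state=(0.095, 0.250, 0.654)
t=4.800: state=(0.088, 0.234, 0.678)
t=4.880: state=(0.085, 0.228, 0.687)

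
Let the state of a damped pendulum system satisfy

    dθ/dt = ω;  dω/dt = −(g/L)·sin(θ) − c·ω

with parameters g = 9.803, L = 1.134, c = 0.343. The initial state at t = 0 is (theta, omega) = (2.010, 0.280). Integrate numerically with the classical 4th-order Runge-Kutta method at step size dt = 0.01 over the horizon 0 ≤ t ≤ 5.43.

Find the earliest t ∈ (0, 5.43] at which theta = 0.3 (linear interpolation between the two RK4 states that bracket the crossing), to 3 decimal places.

t = 0.714

t=0.000: state=(2.010, 0.280)
step 1 (dt=0.01): k1=(0.280, -7.920), k2=(0.240, -7.901), k3=(0.240, -7.902), k4=(0.201, -7.884); state += dt/6·(k1+2k2+2k3+k4)
t=0.010: state=(2.012, 0.201)
t=0.020: state=(2.014, 0.122)
t=0.030: state=(2.015, 0.044)
continuing one RK4 step at a time; state shown every 20 steps (Δt=0.2):
t=0.200: state=(1.911, -1.267)
t=0.400: state=(1.502, -2.821)
t=0.600: state=(0.796, -4.139)
t=0.710: state=(0.319, -4.476)
next step: t=0.720: state=(0.274, -4.486) — theta has crossed 0.3
linear interpolation between t=0.710 (0.31874) and t=0.720 (0.27393) → t≈0.714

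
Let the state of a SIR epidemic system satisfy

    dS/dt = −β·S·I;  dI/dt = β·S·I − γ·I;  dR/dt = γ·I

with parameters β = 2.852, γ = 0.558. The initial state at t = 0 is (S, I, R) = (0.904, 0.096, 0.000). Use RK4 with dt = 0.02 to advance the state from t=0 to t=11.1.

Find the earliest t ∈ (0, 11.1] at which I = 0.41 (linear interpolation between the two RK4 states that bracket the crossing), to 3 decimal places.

t=0.000: state=(0.904, 0.096, 0.000)
step 1 (dt=0.02): k1=(-0.248, 0.194, 0.054), k2=(-0.252, 0.197, 0.055), k3=(-0.252, 0.197, 0.055), k4=(-0.256, 0.200, 0.056); state += dt/6·(k1+2k2+2k3+k4)
t=0.020: state=(0.899, 0.100, 0.001)
t=0.040: state=(0.894, 0.104, 0.002)
t=0.060: state=(0.888, 0.108, 0.003)
continuing one RK4 step at a time; state shown every 25 steps (Δt=0.5):
t=0.500: state=(0.721, 0.235, 0.044)
t=0.980: state=(0.464, 0.405, 0.130)
next step: t=1.000: state=(0.454, 0.412, 0.135) — I has crossed 0.41
linear interpolation between t=0.980 (0.40538) and t=1.000 (0.41151) → t≈0.995

t = 0.995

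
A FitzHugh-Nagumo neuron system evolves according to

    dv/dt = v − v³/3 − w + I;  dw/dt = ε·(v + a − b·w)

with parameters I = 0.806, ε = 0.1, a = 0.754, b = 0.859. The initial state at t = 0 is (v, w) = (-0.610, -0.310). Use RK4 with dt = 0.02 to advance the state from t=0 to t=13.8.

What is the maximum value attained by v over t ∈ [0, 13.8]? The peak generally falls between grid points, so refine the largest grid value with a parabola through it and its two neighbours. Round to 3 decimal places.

t=0.000: state=(-0.610, -0.310)
step 1 (dt=0.02): k1=(0.582, 0.041), k2=(0.585, 0.042), k3=(0.585, 0.042), k4=(0.588, 0.042); state += dt/6·(k1+2k2+2k3+k4)
t=0.020: state=(-0.598, -0.309)
t=0.040: state=(-0.586, -0.308)
t=0.060: state=(-0.574, -0.307)
continuing one RK4 step at a time; state shown every 25 steps (Δt=0.5):
t=0.500: state=(-0.265, -0.282)
t=1.000: state=(0.256, -0.234)
t=1.500: state=(1.013, -0.157)
t=2.000: state=(1.692, -0.046)
t=2.500: state=(1.949, 0.084)
t=3.000: state=(1.982, 0.214)
t=3.500: state=(1.956, 0.338)
t=4.000: state=(1.917, 0.456)
t=4.500: state=(1.876, 0.566)
t=5.000: state=(1.833, 0.670)
t=5.500: state=(1.791, 0.767)
t=6.000: state=(1.748, 0.859)
t=6.500: state=(1.705, 0.944)
t=7.000: state=(1.662, 1.024)
t=7.500: state=(1.619, 1.098)
t=8.000: state=(1.575, 1.167)
t=8.500: state=(1.531, 1.231)
t=9.000: state=(1.486, 1.290)
t=9.500: state=(1.440, 1.344)
t=10.000: state=(1.393, 1.393)
t=10.500: state=(1.344, 1.439)
t=11.000: state=(1.294, 1.480)
t=11.500: state=(1.242, 1.517)
t=12.000: state=(1.187, 1.549)
t=12.500: state=(1.128, 1.578)
t=13.000: state=(1.064, 1.602)
t=13.500: state=(0.994, 1.622)
t=13.800: state=(0.947, 1.632)
largest grid value and its neighbours: v(2.880)=1.98266, v(2.900)=1.98276, v(2.920)=1.98275
parabola through these three points peaks at t≈2.909 with v≈1.98277

max v = 1.983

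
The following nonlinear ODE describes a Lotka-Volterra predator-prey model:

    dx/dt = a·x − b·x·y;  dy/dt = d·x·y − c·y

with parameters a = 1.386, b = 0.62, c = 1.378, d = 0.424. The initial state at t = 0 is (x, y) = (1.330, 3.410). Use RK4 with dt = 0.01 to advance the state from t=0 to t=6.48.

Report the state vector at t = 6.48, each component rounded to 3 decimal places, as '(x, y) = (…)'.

(x, y) = (1.983, 0.918)

t=0.000: state=(1.330, 3.410)
step 1 (dt=0.01): k1=(-0.969, -2.776), k2=(-0.954, -2.772), k3=(-0.954, -2.772), k4=(-0.939, -2.767); state += dt/6·(k1+2k2+2k3+k4)
t=0.010: state=(1.320, 3.382)
t=0.020: state=(1.311, 3.355)
t=0.030: state=(1.302, 3.327)
continuing one RK4 step at a time; state shown every 25 steps (Δt=0.25):
t=0.250: state=(1.168, 2.755)
t=0.500: state=(1.126, 2.202)
t=0.750: state=(1.173, 1.761)
t=1.000: state=(1.298, 1.422)
t=1.250: state=(1.503, 1.168)
t=1.500: state=(1.800, 0.985)
t=1.750: state=(2.208, 0.862)
t=2.000: state=(2.748, 0.793)
t=2.250: state=(3.443, 0.779)
t=2.500: state=(4.301, 0.831)
t=2.750: state=(5.295, 0.979)
t=3.000: state=(6.300, 1.283)
t=3.250: state=(7.018, 1.850)
t=3.500: state=(6.967, 2.775)
t=3.750: state=(5.866, 3.915)
t=4.000: state=(4.209, 4.736)
t=4.250: state=(2.807, 4.845)
t=4.500: state=(1.930, 4.394)
t=4.750: state=(1.454, 3.715)
t=5.000: state=(1.220, 3.028)
t=5.250: state=(1.132, 2.428)
t=5.500: state=(1.143, 1.940)
t=5.750: state=(1.234, 1.558)
t=6.000: state=(1.403, 1.268)
t=6.250: state=(1.659, 1.056)
t=6.480: state=(1.983, 0.918)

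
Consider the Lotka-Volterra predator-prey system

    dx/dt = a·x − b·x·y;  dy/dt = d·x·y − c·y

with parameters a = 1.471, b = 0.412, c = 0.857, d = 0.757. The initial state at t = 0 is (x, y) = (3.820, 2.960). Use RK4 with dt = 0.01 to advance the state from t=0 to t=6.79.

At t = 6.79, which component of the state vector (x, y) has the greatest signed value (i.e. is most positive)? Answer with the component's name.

largest component: y

t=0.000: state=(3.820, 2.960)
step 1 (dt=0.01): k1=(0.961, 6.023), k2=(0.914, 6.095), k3=(0.914, 6.095), k4=(0.867, 6.168); state += dt/6·(k1+2k2+2k3+k4)
t=0.010: state=(3.829, 3.021)
t=0.020: state=(3.837, 3.083)
t=0.030: state=(3.845, 3.147)
continuing one RK4 step at a time; state shown every 25 steps (Δt=0.25):
t=0.250: state=(3.705, 4.929)
t=0.500: state=(2.828, 7.455)
t=0.750: state=(1.710, 9.223)
t=1.000: state=(0.931, 9.492)
t=1.250: state=(0.523, 8.751)
t=1.500: state=(0.324, 7.636)
t=1.750: state=(0.226, 6.486)
t=2.000: state=(0.177, 5.436)
t=2.250: state=(0.153, 4.526)
t=2.500: state=(0.145, 3.757)
t=2.750: state=(0.147, 3.117)
t=3.000: state=(0.158, 2.589)
t=3.250: state=(0.179, 2.157)
t=3.500: state=(0.211, 1.806)
t=3.750: state=(0.257, 1.524)
t=4.000: state=(0.322, 1.299)
t=4.250: state=(0.410, 1.123)
t=4.500: state=(0.532, 0.990)
t=4.750: state=(0.697, 0.897)
t=5.000: state=(0.921, 0.843)
t=5.250: state=(1.221, 0.832)
t=5.500: state=(1.615, 0.877)
t=5.750: state=(2.120, 1.006)
t=6.000: state=(2.726, 1.283)
t=6.250: state=(3.363, 1.844)
t=6.500: state=(3.819, 2.952)
t=6.750: state=(3.707, 4.917)
t=6.790: state=(3.614, 5.308)
compare at T: x=3.614, y=5.308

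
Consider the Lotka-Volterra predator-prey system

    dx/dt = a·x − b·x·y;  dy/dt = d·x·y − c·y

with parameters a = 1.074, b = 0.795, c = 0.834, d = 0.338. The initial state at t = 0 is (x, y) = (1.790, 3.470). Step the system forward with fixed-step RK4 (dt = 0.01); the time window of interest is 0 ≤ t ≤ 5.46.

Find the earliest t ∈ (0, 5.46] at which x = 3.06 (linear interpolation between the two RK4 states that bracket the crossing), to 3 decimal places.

t = 4.828

t=0.000: state=(1.790, 3.470)
step 1 (dt=0.01): k1=(-3.016, -0.795), k2=(-2.985, -0.811), k3=(-2.985, -0.811), k4=(-2.954, -0.828); state += dt/6·(k1+2k2+2k3+k4)
t=0.010: state=(1.760, 3.462)
t=0.020: state=(1.731, 3.453)
t=0.030: state=(1.702, 3.445)
continuing one RK4 step at a time; state shown every 20 steps (Δt=0.2):
t=0.200: state=(1.298, 3.256)
t=0.400: state=(0.980, 2.974)
t=0.600: state=(0.776, 2.670)
t=0.800: state=(0.644, 2.370)
t=1.000: state=(0.560, 2.089)
t=1.200: state=(0.509, 1.833)
t=1.400: state=(0.480, 1.604)
t=1.600: state=(0.469, 1.401)
t=1.800: state=(0.472, 1.224)
t=2.000: state=(0.488, 1.070)
t=2.200: state=(0.515, 0.937)
t=2.400: state=(0.556, 0.822)
t=2.600: state=(0.609, 0.724)
t=2.800: state=(0.678, 0.640)
t=3.000: state=(0.763, 0.568)
t=3.200: state=(0.869, 0.508)
t=3.400: state=(0.997, 0.458)
t=3.600: state=(1.153, 0.417)
t=3.800: state=(1.341, 0.384)
t=4.000: state=(1.568, 0.358)
t=4.200: state=(1.839, 0.340)
t=4.400: state=(2.161, 0.330)
t=4.600: state=(2.543, 0.327)
t=4.800: state=(2.992, 0.333)
t=4.820: state=(3.040, 0.335)
next step: t=4.830: state=(3.065, 0.335) — x has crossed 3.06
linear interpolation between t=4.820 (3.04037) and t=4.830 (3.06503) → t≈4.828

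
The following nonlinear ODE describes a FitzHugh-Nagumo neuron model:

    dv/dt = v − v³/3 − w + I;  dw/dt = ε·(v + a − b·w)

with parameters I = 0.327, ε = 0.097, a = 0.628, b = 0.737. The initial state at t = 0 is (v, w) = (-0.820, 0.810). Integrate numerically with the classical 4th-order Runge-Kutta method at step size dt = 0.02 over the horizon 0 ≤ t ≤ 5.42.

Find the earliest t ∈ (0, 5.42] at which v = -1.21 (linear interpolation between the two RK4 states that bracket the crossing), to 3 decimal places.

t = 0.348

t=0.000: state=(-0.820, 0.810)
step 1 (dt=0.02): k1=(-1.119, -0.077), k2=(-1.122, -0.078), k3=(-1.122, -0.078), k4=(-1.125, -0.079); state += dt/6·(k1+2k2+2k3+k4)
t=0.020: state=(-0.842, 0.808)
t=0.040: state=(-0.865, 0.807)
t=0.060: state=(-0.888, 0.805)
continuing one RK4 step at a time; state shown every 10 steps (Δt=0.2):
t=0.200: state=(-1.047, 0.793)
t=0.340: state=(-1.202, 0.778)
next step: t=0.360: state=(-1.223, 0.776) — v has crossed -1.21
linear interpolation between t=0.340 (-1.20153) and t=0.360 (-1.22289) → t≈0.348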